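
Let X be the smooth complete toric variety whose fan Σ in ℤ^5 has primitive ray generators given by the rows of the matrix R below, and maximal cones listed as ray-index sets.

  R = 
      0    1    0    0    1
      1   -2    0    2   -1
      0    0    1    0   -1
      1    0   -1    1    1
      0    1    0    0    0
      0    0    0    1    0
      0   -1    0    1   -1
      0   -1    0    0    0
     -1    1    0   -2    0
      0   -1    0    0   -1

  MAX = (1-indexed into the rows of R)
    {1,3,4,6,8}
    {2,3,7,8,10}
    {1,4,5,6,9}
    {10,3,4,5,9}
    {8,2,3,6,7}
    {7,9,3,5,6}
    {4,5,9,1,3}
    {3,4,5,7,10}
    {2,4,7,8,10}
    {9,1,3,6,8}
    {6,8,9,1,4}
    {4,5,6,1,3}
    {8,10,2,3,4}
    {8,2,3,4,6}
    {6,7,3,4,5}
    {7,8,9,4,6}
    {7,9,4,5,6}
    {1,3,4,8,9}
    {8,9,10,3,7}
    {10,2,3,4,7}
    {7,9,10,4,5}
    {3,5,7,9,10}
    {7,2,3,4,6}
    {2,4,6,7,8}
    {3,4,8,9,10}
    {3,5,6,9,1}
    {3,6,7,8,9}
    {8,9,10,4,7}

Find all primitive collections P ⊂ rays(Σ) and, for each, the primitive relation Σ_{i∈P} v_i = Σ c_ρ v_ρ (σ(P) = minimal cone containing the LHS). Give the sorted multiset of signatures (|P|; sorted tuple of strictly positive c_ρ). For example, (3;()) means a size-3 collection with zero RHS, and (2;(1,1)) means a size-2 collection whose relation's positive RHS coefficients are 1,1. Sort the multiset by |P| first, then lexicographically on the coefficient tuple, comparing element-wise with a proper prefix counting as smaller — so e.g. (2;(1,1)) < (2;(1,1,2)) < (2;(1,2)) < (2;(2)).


Minimal non-faces — 10 found among 10 rays, 28 max cones:

  P = {1,10}:  v_{1} + v_{10} = 0  →  sig = (2;())
  P = {5,8}:  v_{5} + v_{8} = 0  →  sig = (2;())
  P = {1,7}:  v_{1} + v_{7} = v_{6}  →  sig = (2;(1))
  P = {2,9}:  v_{2} + v_{9} = v_{10}  →  sig = (2;(1))
  P = {6,10}:  v_{6} + v_{10} = v_{7}  →  sig = (2;(1))
  P = {2,5}:  v_{2} + v_{5} = v_{3} + v_{4} + v_{7}  →  sig = (2;(1,1,1))
  P = {1,2}:  v_{1} + v_{2} = v_{3} + v_{4} + v_{6} + v_{8}  →  sig = (2;(1,1,1,1))
  P = {3,4,6,9}:  v_{3} + v_{4} + v_{6} + v_{9} = v_{5}  →  sig = (4;(1))
  P = {3,4,7,8}:  v_{3} + v_{4} + v_{7} + v_{8} = v_{2}  →  sig = (4;(1))
  P = {3,4,7,9}:  v_{3} + v_{4} + v_{7} + v_{9} = v_{5} + v_{10}  →  sig = (4;(1,1))

so the primitive-relation signature multiset is
{ (2;()) ×2,  (2;(1)) ×3,  (2;(1,1,1)),  (2;(1,1,1,1)),  (4;(1)) ×2,  (4;(1,1)) }


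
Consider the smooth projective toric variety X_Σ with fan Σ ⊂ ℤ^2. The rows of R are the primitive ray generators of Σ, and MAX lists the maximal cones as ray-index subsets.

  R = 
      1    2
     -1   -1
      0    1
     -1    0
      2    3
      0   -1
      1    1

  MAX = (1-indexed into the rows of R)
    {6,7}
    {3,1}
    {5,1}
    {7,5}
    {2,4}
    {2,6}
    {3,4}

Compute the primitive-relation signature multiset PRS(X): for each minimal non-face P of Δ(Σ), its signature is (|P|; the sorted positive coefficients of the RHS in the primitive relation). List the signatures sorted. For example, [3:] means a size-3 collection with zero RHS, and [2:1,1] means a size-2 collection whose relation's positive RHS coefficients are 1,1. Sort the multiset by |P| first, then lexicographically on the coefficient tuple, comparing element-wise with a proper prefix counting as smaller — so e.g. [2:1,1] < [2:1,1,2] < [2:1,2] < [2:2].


|primitive collections| = 14. Relations:

  P = {2,7}:  v_{2} + v_{7} = 0  so sig = [2:]
  P = {3,6}:  v_{3} + v_{6} = 0  so sig = [2:]
  P = {1,2}:  v_{1} + v_{2} = v_{3}  so sig = [2:1]
  P = {1,6}:  v_{1} + v_{6} = v_{7}  so sig = [2:1]
  P = {1,7}:  v_{1} + v_{7} = v_{5}  so sig = [2:1]
  P = {2,3}:  v_{2} + v_{3} = v_{4}  so sig = [2:1]
  P = {2,5}:  v_{2} + v_{5} = v_{1}  so sig = [2:1]
  P = {3,7}:  v_{3} + v_{7} = v_{1}  so sig = [2:1]
  P = {4,6}:  v_{4} + v_{6} = v_{2}  so sig = [2:1]
  P = {4,7}:  v_{4} + v_{7} = v_{3}  so sig = [2:1]
  P = {4,5}:  v_{4} + v_{5} = v_{1} + v_{3}  so sig = [2:1,1]
  P = {1,4}:  v_{1} + v_{4} = 2·v_{3}  so sig = [2:2]
  P = {3,5}:  v_{3} + v_{5} = 2·v_{1}  so sig = [2:2]
  P = {5,6}:  v_{5} + v_{6} = 2·v_{7}  so sig = [2:2]

Sorted signature multiset PRS(X):
[[2:], [2:], [2:1], [2:1], [2:1], [2:1], [2:1], [2:1], [2:1], [2:1], [2:1,1], [2:2], [2:2], [2:2]]


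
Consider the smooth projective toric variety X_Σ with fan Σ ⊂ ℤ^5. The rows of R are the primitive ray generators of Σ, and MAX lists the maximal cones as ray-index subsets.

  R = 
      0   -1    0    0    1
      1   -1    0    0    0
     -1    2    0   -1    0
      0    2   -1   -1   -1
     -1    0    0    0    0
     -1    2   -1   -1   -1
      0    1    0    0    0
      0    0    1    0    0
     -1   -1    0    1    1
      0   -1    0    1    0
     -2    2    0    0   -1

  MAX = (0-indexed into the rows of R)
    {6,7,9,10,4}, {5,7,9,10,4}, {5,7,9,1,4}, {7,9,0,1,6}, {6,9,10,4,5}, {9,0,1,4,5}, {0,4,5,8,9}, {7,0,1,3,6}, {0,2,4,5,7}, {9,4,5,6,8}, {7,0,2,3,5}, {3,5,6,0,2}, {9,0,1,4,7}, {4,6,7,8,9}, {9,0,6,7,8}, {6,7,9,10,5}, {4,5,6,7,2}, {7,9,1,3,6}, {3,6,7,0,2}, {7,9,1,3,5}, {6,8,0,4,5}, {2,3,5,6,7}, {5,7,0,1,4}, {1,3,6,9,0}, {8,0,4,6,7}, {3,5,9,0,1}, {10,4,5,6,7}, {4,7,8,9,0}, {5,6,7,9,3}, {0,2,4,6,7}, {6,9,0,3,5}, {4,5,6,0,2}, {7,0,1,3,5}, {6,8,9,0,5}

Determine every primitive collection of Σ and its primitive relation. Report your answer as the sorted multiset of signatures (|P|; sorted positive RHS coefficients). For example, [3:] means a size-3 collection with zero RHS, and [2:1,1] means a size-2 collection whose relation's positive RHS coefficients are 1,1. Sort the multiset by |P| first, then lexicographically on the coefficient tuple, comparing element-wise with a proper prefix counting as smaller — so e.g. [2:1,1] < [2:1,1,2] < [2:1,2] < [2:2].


|primitive collections| = 19. Relations:

  • {3,4}:  v_{3} + v_{4} = v_{5}  →  sig = [2:1]
  • {1,8}:  v_{1} + v_{8} = v_{0} + v_{9}  →  sig = [2:1,1]
  • {2,9}:  v_{2} + v_{9} = v_{4} + v_{6}  →  sig = [2:1,1]
  • {1,2}:  v_{1} + v_{2} = v_{0} + v_{3} + v_{7}  →  sig = [2:1,1,1]
  • {1,10}:  v_{1} + v_{10} = v_{5} + v_{7} + v_{9}  →  sig = [2:1,1,1]
  • {3,8}:  v_{3} + v_{8} = v_{0} + v_{5} + v_{6} + v_{9}  →  sig = [2:1,1,1,1]
  • {3,10}:  v_{3} + v_{10} = 2·v_{5} + v_{6} + v_{7} + v_{9}  →  sig = [2:1,1,1,2]
  • {2,10}:  v_{2} + v_{10} = 2·v_{4} + v_{5} + 2·v_{6} + v_{7}  →  sig = [2:1,1,2,2]
  • {0,10}:  v_{0} + v_{10} = 2·v_{4} + v_{6}  →  sig = [2:1,2]
  • {2,8}:  v_{2} + v_{8} = v_{0} + 2·v_{4} + 2·v_{6}  →  sig = [2:1,2,2]
  • {8,10}:  v_{8} + v_{10} = 3·v_{4} + 2·v_{6} + v_{9}  →  sig = [2:1,2,3]
  • {1,4,6}:  v_{1} + v_{4} + v_{6} = 0  →  sig = [3:]
  • {1,5,6}:  v_{1} + v_{5} + v_{6} = v_{3}  →  sig = [3:1]
  • {5,7,8}:  v_{5} + v_{7} + v_{8} = 2·v_{4} + v_{6}  →  sig = [3:1,2]
  • {0,3,7,9}:  v_{0} + v_{3} + v_{7} + v_{9} = 0  →  sig = [4:]
  • {0,4,6,9}:  v_{0} + v_{4} + v_{6} + v_{9} = v_{8}  →  sig = [4:1]
  • {0,5,6,7}:  v_{0} + v_{5} + v_{6} + v_{7} = v_{2}  →  sig = [4:1]
  • {0,5,7,9}:  v_{0} + v_{5} + v_{7} + v_{9} = v_{4}  →  sig = [4:1]
  • {4,5,6,7,9}:  v_{4} + v_{5} + v_{6} + v_{7} + v_{9} = v_{10}  →  sig = [5:1]

Hence PRS(X_Σ) =
    |P|=2: 11 collections, coeffs (1), (1,1), (1,1), (1,1,1), (1,1,1), (1,1,1,1), (1,1,1,2), (1,1,2,2), (1,2), (1,2,2), (1,2,3)
    |P|=3: 3 collections, coeffs (), (1), (1,2)
    |P|=4: 4 collections, coeffs (), (1), (1), (1)
    |P|=5: 1 collection, coeffs (1)


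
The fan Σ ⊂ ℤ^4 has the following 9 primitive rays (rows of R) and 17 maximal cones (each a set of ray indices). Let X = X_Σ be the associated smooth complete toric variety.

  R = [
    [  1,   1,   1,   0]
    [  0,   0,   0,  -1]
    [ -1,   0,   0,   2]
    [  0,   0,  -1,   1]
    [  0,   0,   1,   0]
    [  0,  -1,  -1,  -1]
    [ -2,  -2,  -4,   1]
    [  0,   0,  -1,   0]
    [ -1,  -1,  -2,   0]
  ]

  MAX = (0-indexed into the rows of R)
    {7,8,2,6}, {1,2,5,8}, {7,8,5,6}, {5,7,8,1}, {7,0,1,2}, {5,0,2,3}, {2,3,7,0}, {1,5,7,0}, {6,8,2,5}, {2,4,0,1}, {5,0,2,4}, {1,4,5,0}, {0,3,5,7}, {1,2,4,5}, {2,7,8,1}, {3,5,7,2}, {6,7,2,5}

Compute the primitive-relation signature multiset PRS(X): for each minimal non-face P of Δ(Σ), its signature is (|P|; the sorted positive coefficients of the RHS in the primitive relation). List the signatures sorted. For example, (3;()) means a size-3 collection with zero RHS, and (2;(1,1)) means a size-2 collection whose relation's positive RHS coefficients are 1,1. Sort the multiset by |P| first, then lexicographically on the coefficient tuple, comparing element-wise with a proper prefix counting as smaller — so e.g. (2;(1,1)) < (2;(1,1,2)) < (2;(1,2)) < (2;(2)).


|primitive collections| = 14. Relations:

  • {4,7}:  v_{4} + v_{7} = 0 — sig = (2;())
  • {0,8}:  v_{0} + v_{8} = v_{7} — sig = (2;(1))
  • {1,3}:  v_{1} + v_{3} = v_{7} — sig = (2;(1))
  • {3,4}:  v_{3} + v_{4} = v_{0} + v_{2} + v_{5} — sig = (2;(1,1,1))
  • {4,6}:  v_{4} + v_{6} = v_{2} + v_{5} + v_{8} — sig = (2;(1,1,1))
  • {4,8}:  v_{4} + v_{8} = v_{1} + v_{2} + v_{5} — sig = (2;(1,1,1))
  • {0,6}:  v_{0} + v_{6} = v_{2} + v_{5} + 2·v_{7} — sig = (2;(1,1,2))
  • {3,8}:  v_{3} + v_{8} = v_{2} + v_{5} + 2·v_{7} — sig = (2;(1,1,2))
  • {1,6}:  v_{1} + v_{6} = 2·v_{8} — sig = (2;(2))
  • {3,6}:  v_{3} + v_{6} = 2·v_{2} + 2·v_{5} + 3·v_{7} — sig = (2;(2,2,3))
  • {0,1,2,5}:  v_{0} + v_{1} + v_{2} + v_{5} = 0 — sig = (4;())
  • {0,2,5,7}:  v_{0} + v_{2} + v_{5} + v_{7} = v_{3} — sig = (4;(1))
  • {1,2,5,7}:  v_{1} + v_{2} + v_{5} + v_{7} = v_{8} — sig = (4;(1))
  • {2,5,7,8}:  v_{2} + v_{5} + v_{7} + v_{8} = v_{6} — sig = (4;(1))

so the primitive-relation signature multiset is
{ (2;()),  (2;(1)) ×2,  (2;(1,1,1)) ×3,  (2;(1,1,2)) ×2,  (2;(2)),  (2;(2,2,3)),  (4;()),  (4;(1)) ×3 }


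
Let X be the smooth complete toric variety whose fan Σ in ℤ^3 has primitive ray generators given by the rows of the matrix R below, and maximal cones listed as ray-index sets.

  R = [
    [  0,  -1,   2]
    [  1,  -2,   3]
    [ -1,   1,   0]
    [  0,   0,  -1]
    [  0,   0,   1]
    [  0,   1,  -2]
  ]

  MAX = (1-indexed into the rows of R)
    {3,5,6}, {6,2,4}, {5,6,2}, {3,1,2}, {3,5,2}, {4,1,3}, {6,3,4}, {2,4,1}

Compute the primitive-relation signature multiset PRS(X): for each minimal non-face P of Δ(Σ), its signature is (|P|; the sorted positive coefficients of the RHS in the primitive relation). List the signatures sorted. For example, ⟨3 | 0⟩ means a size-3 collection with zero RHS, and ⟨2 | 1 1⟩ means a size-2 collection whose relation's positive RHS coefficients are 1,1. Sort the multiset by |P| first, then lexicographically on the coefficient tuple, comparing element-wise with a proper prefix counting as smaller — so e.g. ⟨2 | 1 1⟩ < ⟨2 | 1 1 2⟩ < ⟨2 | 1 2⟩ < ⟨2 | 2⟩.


5 collections generate NE(X_Σ); each relation:

  P={1,6}:  v_{1} + v_{6} = 0  →  sig = ⟨2 | 0⟩
  P={4,5}:  v_{4} + v_{5} = 0  →  sig = ⟨2 | 0⟩
  P={1,5}:  v_{1} + v_{5} = v_{2} + v_{3}  →  sig = ⟨2 | 1 1⟩
  P={2,3,4}:  v_{2} + v_{3} + v_{4} = v_{1}  →  sig = ⟨3 | 1⟩
  P={2,3,6}:  v_{2} + v_{3} + v_{6} = v_{5}  →  sig = ⟨3 | 1⟩

Sorted signature multiset PRS(X):
{ ⟨2 | 0⟩ ×2,  ⟨2 | 1 1⟩,  ⟨3 | 1⟩ ×2 }


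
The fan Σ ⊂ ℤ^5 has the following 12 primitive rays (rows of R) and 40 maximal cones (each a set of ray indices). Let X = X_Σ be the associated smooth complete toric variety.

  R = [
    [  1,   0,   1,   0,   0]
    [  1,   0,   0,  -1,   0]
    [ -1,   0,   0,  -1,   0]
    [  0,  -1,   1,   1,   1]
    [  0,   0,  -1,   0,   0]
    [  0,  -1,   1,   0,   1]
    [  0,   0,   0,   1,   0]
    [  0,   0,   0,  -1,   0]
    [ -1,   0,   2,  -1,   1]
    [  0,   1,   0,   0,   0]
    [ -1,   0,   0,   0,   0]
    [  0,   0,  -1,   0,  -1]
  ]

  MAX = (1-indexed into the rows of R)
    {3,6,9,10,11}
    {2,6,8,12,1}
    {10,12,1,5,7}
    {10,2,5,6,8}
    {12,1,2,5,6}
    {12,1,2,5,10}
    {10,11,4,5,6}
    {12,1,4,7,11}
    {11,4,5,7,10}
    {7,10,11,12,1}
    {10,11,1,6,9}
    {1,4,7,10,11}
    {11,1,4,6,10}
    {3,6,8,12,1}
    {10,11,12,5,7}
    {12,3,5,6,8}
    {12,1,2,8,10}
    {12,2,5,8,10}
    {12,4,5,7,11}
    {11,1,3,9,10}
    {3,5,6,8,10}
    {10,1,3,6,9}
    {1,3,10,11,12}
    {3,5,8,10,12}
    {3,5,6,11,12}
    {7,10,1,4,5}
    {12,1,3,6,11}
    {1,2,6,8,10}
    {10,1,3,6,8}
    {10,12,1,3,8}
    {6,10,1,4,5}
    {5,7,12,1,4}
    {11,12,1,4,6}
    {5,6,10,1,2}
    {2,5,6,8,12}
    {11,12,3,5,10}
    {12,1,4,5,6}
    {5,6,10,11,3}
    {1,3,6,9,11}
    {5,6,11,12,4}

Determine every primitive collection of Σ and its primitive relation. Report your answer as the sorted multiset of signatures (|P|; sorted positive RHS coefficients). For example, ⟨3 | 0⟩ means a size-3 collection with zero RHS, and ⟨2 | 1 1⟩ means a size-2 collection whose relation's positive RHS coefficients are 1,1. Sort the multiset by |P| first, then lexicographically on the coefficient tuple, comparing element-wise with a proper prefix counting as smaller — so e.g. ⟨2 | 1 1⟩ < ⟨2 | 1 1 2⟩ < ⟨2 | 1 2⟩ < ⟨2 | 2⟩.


|primitive collections| = 22. Relations:

  {7,8}:  v_{7} + v_{8} = 0  ⇒ sig = ⟨2 | 0⟩
  {2,11}:  v_{2} + v_{11} = v_{8}  ⇒ sig = ⟨2 | 1⟩
  {3,7}:  v_{3} + v_{7} = v_{11}  ⇒ sig = ⟨2 | 1⟩
  {4,8}:  v_{4} + v_{8} = v_{6}  ⇒ sig = ⟨2 | 1⟩
  {6,7}:  v_{6} + v_{7} = v_{4}  ⇒ sig = ⟨2 | 1⟩
  {8,11}:  v_{8} + v_{11} = v_{3}  ⇒ sig = ⟨2 | 1⟩
  {2,7}:  v_{2} + v_{7} = v_{1} + v_{5}  ⇒ sig = ⟨2 | 1 1⟩
  {3,4}:  v_{3} + v_{4} = v_{6} + v_{11}  ⇒ sig = ⟨2 | 1 1⟩
  {2,4}:  v_{2} + v_{4} = v_{1} + v_{5} + v_{6}  ⇒ sig = ⟨2 | 1 1 1⟩
  {5,9}:  v_{5} + v_{9} = v_{3} + v_{6} + v_{10}  ⇒ sig = ⟨2 | 1 1 1⟩
  {9,12}:  v_{9} + v_{12} = v_{1} + v_{3} + v_{11}  ⇒ sig = ⟨2 | 1 1 1⟩
  {2,9}:  v_{2} + v_{9} = v_{1} + v_{3} + v_{6} + v_{8} + v_{10}  ⇒ sig = ⟨2 | 1 1 1 1 1⟩
  {7,9}:  v_{7} + v_{9} = v_{1} + v_{6} + v_{10} + 2·v_{11}  ⇒ sig = ⟨2 | 1 1 1 2⟩
  {8,9}:  v_{8} + v_{9} = v_{1} + 2·v_{3} + v_{6} + v_{10}  ⇒ sig = ⟨2 | 1 1 1 2⟩
  {4,9}:  v_{4} + v_{9} = v_{1} + 2·v_{6} + v_{10} + 2·v_{11}  ⇒ sig = ⟨2 | 1 1 2 2⟩
  {2,3}:  v_{2} + v_{3} = 2·v_{8}  ⇒ sig = ⟨2 | 2⟩
  {1,5,11}:  v_{1} + v_{5} + v_{11} = 0  ⇒ sig = ⟨3 | 0⟩
  {6,10,12}:  v_{6} + v_{10} + v_{12} = 0  ⇒ sig = ⟨3 | 0⟩
  {1,3,5}:  v_{1} + v_{3} + v_{5} = v_{8}  ⇒ sig = ⟨3 | 1⟩
  {1,5,8}:  v_{1} + v_{5} + v_{8} = v_{2}  ⇒ sig = ⟨3 | 1⟩
  {4,10,12}:  v_{4} + v_{10} + v_{12} = v_{7}  ⇒ sig = ⟨3 | 1⟩
  {1,3,6,10,11}:  v_{1} + v_{3} + v_{6} + v_{10} + v_{11} = v_{9}  ⇒ sig = ⟨5 | 1⟩

Hence PRS(X_Σ) =
    |P|=2: 16 collections, coeffs (), (1), (1), (1), (1), (1), (1,1), (1,1), (1,1,1), (1,1,1), (1,1,1), (1,1,1,1,1), (1,1,1,2), (1,1,1,2), (1,1,2,2), (2)
    |P|=3: 5 collections, coeffs (), (), (1), (1), (1)
    |P|=5: 1 collection, coeffs (1)


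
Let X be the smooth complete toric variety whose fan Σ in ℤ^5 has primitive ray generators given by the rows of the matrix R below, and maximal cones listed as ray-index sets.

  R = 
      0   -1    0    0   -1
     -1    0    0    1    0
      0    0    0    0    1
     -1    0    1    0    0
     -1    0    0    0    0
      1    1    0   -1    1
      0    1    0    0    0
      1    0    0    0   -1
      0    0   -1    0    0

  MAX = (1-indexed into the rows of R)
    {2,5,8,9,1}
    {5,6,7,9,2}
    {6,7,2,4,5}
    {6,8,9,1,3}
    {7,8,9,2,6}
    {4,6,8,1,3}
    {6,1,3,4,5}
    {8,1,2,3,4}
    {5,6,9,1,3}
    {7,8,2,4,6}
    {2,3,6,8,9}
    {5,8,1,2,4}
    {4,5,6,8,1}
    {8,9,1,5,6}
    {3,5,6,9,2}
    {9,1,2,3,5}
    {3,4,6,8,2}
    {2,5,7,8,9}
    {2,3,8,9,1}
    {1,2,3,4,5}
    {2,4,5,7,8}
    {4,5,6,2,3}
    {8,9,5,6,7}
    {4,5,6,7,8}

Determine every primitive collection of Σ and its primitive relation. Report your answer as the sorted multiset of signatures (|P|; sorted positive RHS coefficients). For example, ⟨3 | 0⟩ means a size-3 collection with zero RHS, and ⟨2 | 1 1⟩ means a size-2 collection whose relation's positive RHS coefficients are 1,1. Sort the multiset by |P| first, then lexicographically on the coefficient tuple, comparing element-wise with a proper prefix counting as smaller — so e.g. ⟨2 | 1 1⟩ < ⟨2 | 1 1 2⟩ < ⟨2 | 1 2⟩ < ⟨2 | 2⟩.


Minimal non-faces — 6 found among 9 rays, 24 max cones:

  • {4,9}:  v_{4} + v_{9} = v_{5}  ⇒ sig = ⟨2 | 1⟩
  • {1,7}:  v_{1} + v_{7} = v_{5} + v_{8}  ⇒ sig = ⟨2 | 1 1⟩
  • {3,7}:  v_{3} + v_{7} = v_{2} + v_{6}  ⇒ sig = ⟨2 | 1 1⟩
  • {1,2,6}:  v_{1} + v_{2} + v_{6} = 0  ⇒ sig = ⟨3 | 0⟩
  • {3,5,8}:  v_{3} + v_{5} + v_{8} = 0  ⇒ sig = ⟨3 | 0⟩
  • {2,5,6,8}:  v_{2} + v_{5} + v_{6} + v_{8} = v_{7}  ⇒ sig = ⟨4 | 1⟩

Hence PRS(X_Σ) =
    ⟨2 | 1⟩
    ⟨2 | 1 1⟩
    ⟨2 | 1 1⟩
    ⟨3 | 0⟩
    ⟨3 | 0⟩
    ⟨4 | 1⟩


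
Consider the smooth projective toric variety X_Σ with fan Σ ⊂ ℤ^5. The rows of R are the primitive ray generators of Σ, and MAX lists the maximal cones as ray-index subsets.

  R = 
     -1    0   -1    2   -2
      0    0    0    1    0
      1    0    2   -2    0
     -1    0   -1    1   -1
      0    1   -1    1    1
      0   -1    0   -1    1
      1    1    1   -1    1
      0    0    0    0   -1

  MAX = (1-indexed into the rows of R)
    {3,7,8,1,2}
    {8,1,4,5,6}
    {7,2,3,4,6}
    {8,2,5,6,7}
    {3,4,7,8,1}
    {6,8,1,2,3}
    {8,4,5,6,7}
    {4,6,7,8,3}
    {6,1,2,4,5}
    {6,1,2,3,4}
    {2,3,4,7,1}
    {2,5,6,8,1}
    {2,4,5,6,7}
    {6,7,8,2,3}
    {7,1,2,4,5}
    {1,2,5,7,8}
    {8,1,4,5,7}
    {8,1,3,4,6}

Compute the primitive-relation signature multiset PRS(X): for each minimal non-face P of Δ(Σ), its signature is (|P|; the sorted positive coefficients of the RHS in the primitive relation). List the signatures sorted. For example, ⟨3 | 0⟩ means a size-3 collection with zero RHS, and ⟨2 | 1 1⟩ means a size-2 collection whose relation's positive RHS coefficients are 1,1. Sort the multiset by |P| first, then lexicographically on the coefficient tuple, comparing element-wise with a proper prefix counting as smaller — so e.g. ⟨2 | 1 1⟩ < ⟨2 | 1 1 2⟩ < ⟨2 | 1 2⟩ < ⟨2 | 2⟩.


The 3 primitive collections of Σ (r=8, n=5):

  P={3,5}:  v_{3} + v_{5} = v_{7}  ⇒ sig = ⟨2 | 1⟩
  P={1,6,7}:  v_{1} + v_{6} + v_{7} = 0  ⇒ sig = ⟨3 | 0⟩
  P={2,4,8}:  v_{2} + v_{4} + v_{8} = v_{1}  ⇒ sig = ⟨3 | 1⟩

Hence PRS(X_Σ) =
{ ⟨2 | 1⟩,  ⟨3 | 0⟩,  ⟨3 | 1⟩ }


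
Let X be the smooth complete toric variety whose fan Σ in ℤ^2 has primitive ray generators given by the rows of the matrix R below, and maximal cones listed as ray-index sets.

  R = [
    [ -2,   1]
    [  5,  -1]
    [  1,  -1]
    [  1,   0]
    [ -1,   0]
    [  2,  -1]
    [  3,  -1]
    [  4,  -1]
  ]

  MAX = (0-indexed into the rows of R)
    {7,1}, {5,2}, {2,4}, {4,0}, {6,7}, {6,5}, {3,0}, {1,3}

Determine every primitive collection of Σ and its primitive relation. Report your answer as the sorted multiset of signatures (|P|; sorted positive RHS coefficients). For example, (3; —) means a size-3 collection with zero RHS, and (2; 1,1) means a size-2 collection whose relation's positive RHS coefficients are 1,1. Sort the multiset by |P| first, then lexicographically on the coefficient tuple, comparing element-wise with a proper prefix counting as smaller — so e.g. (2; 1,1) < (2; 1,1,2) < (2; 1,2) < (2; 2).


Σ has 20 primitive collections:

  {0,5}:  v_{0} + v_{5} = 0  so sig = (2; —)
  {3,4}:  v_{3} + v_{4} = 0  so sig = (2; —)
  {0,2}:  v_{0} + v_{2} = v_{4}  so sig = (2; 1)
  {0,6}:  v_{0} + v_{6} = v_{3}  so sig = (2; 1)
  {1,4}:  v_{1} + v_{4} = v_{7}  so sig = (2; 1)
  {2,3}:  v_{2} + v_{3} = v_{5}  so sig = (2; 1)
  {3,5}:  v_{3} + v_{5} = v_{6}  so sig = (2; 1)
  {3,6}:  v_{3} + v_{6} = v_{7}  so sig = (2; 1)
  {3,7}:  v_{3} + v_{7} = v_{1}  so sig = (2; 1)
  {4,5}:  v_{4} + v_{5} = v_{2}  so sig = (2; 1)
  {4,6}:  v_{4} + v_{6} = v_{5}  so sig = (2; 1)
  {4,7}:  v_{4} + v_{7} = v_{6}  so sig = (2; 1)
  {1,5}:  v_{1} + v_{5} = v_{6} + v_{7}  so sig = (2; 1,1)
  {2,7}:  v_{2} + v_{7} = v_{5} + v_{6}  so sig = (2; 1,1)
  {0,7}:  v_{0} + v_{7} = 2·v_{3}  so sig = (2; 2)
  {1,2}:  v_{1} + v_{2} = 2·v_{6}  so sig = (2; 2)
  {1,6}:  v_{1} + v_{6} = 2·v_{7}  so sig = (2; 2)
  {2,6}:  v_{2} + v_{6} = 2·v_{5}  so sig = (2; 2)
  {5,7}:  v_{5} + v_{7} = 2·v_{6}  so sig = (2; 2)
  {0,1}:  v_{0} + v_{1} = 3·v_{3}  so sig = (2; 3)

Sorted signature multiset PRS(X):
    (2; —)
    (2; —)
    (2; 1)
    (2; 1)
    (2; 1)
    (2; 1)
    (2; 1)
    (2; 1)
    (2; 1)
    (2; 1)
    (2; 1)
    (2; 1)
    (2; 1,1)
    (2; 1,1)
    (2; 2)
    (2; 2)
    (2; 2)
    (2; 2)
    (2; 2)
    (2; 3)


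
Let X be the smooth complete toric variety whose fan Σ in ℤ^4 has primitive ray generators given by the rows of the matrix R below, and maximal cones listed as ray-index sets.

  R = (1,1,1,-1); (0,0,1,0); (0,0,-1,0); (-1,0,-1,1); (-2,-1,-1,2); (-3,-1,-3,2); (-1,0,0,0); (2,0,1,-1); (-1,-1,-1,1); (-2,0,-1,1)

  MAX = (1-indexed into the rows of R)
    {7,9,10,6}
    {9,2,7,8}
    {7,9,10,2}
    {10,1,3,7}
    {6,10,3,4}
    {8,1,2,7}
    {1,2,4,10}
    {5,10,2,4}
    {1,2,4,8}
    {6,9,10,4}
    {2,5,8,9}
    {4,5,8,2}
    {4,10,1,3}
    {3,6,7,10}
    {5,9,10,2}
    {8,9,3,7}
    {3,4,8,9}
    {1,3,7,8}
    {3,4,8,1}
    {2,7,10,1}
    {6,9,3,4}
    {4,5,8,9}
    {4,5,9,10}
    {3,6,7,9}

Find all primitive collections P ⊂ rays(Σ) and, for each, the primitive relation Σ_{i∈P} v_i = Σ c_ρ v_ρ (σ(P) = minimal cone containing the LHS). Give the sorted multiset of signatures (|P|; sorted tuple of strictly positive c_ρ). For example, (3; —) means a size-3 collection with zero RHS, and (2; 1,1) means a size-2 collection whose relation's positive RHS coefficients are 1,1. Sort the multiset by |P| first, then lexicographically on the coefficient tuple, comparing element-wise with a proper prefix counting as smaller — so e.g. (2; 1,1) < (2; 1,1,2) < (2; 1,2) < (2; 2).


13 minimal non-faces of Δ(Σ) (on 10 rays):

  P={1,9}:  v_{1} + v_{9} = 0  so sig = (2; —)
  P={2,3}:  v_{2} + v_{3} = 0  so sig = (2; —)
  P={8,10}:  v_{8} + v_{10} = 0  so sig = (2; —)
  P={4,7}:  v_{4} + v_{7} = v_{10}  so sig = (2; 1)
  P={1,5}:  v_{1} + v_{5} = v_{2} + v_{4}  so sig = (2; 1,1)
  P={1,6}:  v_{1} + v_{6} = v_{3} + v_{10}  so sig = (2; 1,1)
  P={2,6}:  v_{2} + v_{6} = v_{9} + v_{10}  so sig = (2; 1,1)
  P={3,5}:  v_{3} + v_{5} = v_{4} + v_{9}  so sig = (2; 1,1)
  P={6,8}:  v_{6} + v_{8} = v_{3} + v_{9}  so sig = (2; 1,1)
  P={5,7}:  v_{5} + v_{7} = v_{2} + v_{9} + v_{10}  so sig = (2; 1,1,1)
  P={5,6}:  v_{5} + v_{6} = v_{4} + 2·v_{9} + v_{10}  so sig = (2; 1,1,2)
  P={2,4,9}:  v_{2} + v_{4} + v_{9} = v_{5}  so sig = (3; 1)
  P={3,9,10}:  v_{3} + v_{9} + v_{10} = v_{6}  so sig = (3; 1)

so the primitive-relation signature multiset is
{ (2; —) ×3,  (2; 1),  (2; 1,1) ×5,  (2; 1,1,1),  (2; 1,1,2),  (3; 1) ×2 }


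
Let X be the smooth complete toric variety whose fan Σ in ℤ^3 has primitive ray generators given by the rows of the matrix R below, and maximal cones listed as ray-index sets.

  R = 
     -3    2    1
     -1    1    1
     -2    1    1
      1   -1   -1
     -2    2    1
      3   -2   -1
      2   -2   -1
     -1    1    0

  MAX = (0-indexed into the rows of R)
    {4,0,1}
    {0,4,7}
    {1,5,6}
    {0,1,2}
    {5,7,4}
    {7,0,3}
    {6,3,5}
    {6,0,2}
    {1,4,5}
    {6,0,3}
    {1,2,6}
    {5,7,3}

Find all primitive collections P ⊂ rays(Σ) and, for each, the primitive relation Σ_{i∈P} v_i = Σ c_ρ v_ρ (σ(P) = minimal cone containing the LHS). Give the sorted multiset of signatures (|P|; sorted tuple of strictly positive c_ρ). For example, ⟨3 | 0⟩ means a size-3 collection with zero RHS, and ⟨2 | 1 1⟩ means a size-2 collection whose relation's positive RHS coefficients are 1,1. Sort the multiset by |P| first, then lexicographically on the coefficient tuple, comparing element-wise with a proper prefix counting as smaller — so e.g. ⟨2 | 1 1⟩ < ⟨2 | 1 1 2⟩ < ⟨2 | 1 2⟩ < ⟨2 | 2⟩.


11 minimal non-faces of Δ(Σ) (on 8 rays):

  • {0,5}:  v_{0} + v_{5} = 0  ⇒ sig = ⟨2 | 0⟩
  • {1,3}:  v_{1} + v_{3} = 0  ⇒ sig = ⟨2 | 0⟩
  • {4,6}:  v_{4} + v_{6} = 0  ⇒ sig = ⟨2 | 0⟩
  • {1,7}:  v_{1} + v_{7} = v_{4}  ⇒ sig = ⟨2 | 1⟩
  • {2,7}:  v_{2} + v_{7} = v_{0}  ⇒ sig = ⟨2 | 1⟩
  • {3,4}:  v_{3} + v_{4} = v_{7}  ⇒ sig = ⟨2 | 1⟩
  • {6,7}:  v_{6} + v_{7} = v_{3}  ⇒ sig = ⟨2 | 1⟩
  • {2,3}:  v_{2} + v_{3} = v_{0} + v_{6}  ⇒ sig = ⟨2 | 1 1⟩
  • {2,4}:  v_{2} + v_{4} = v_{0} + v_{1}  ⇒ sig = ⟨2 | 1 1⟩
  • {2,5}:  v_{2} + v_{5} = v_{1} + v_{6}  ⇒ sig = ⟨2 | 1 1⟩
  • {0,1,6}:  v_{0} + v_{1} + v_{6} = v_{2}  ⇒ sig = ⟨3 | 1⟩

so the primitive-relation signature multiset is
    |P|=2: 10 collections, coeffs (), (), (), (1), (1), (1), (1), (1,1), (1,1), (1,1)
    |P|=3: 1 collection, coeffs (1)


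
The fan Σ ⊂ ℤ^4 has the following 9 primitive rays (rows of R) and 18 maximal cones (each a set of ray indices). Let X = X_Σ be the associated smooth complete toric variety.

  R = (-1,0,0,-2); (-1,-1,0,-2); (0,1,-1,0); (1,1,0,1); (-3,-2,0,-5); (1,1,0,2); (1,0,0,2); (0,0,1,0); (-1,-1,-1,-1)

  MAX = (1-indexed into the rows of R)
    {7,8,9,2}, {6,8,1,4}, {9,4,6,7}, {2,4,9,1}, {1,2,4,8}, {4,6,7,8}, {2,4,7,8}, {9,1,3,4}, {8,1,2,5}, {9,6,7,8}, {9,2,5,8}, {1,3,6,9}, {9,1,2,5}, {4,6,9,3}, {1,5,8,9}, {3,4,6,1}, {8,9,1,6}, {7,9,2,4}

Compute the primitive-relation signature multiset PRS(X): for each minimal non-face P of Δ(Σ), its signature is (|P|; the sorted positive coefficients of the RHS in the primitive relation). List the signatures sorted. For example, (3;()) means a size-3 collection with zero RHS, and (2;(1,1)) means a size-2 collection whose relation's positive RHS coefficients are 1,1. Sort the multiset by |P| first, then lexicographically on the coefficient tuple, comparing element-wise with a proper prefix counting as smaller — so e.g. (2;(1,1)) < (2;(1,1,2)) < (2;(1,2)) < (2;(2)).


|primitive collections| = 12. Relations:

  • {1,7}:  v_{1} + v_{7} = 0 — sig = (2;())
  • {2,6}:  v_{2} + v_{6} = 0 — sig = (2;())
  • {3,8}:  v_{3} + v_{8} = v_{1} + v_{6} — sig = (2;(1,1))
  • {4,5}:  v_{4} + v_{5} = v_{1} + v_{2} — sig = (2;(1,1))
  • {2,3}:  v_{2} + v_{3} = v_{1} + v_{4} + v_{9} — sig = (2;(1,1,1))
  • {3,7}:  v_{3} + v_{7} = v_{4} + v_{6} + v_{9} — sig = (2;(1,1,1))
  • {5,6}:  v_{5} + v_{6} = v_{1} + v_{8} + v_{9} — sig = (2;(1,1,1))
  • {5,7}:  v_{5} + v_{7} = v_{2} + v_{8} + v_{9} — sig = (2;(1,1,1))
  • {3,5}:  v_{3} + v_{5} = 2·v_{1} + v_{9} — sig = (2;(1,2))
  • {4,8,9}:  v_{4} + v_{8} + v_{9} = 0 — sig = (3;())
  • {1,2,8,9}:  v_{1} + v_{2} + v_{8} + v_{9} = v_{5} — sig = (4;(1))
  • {1,4,6,9}:  v_{1} + v_{4} + v_{6} + v_{9} = v_{3} — sig = (4;(1))

Sorted signature multiset PRS(X):
    (2;())
    (2;())
    (2;(1,1))
    (2;(1,1))
    (2;(1,1,1))
    (2;(1,1,1))
    (2;(1,1,1))
    (2;(1,1,1))
    (2;(1,2))
    (3;())
    (4;(1))
    (4;(1))


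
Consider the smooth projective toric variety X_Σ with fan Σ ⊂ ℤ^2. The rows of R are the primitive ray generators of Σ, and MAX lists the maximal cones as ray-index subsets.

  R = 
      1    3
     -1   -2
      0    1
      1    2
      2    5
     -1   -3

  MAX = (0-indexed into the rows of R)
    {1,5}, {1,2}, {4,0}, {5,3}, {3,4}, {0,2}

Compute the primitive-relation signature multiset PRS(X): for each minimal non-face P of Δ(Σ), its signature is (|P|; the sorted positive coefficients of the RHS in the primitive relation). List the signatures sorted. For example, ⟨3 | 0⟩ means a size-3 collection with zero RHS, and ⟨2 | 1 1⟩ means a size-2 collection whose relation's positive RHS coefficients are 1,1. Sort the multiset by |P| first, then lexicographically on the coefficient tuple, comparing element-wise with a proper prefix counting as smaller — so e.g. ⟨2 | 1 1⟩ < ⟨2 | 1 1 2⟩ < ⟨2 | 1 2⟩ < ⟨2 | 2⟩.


Minimal non-faces — 9 found among 6 rays, 6 max cones:

  P = {0,5}:  v_{0} + v_{5} = 0  ⟹  sig = ⟨2 | 0⟩
  P = {1,3}:  v_{1} + v_{3} = 0  ⟹  sig = ⟨2 | 0⟩
  P = {0,1}:  v_{0} + v_{1} = v_{2}  ⟹  sig = ⟨2 | 1⟩
  P = {0,3}:  v_{0} + v_{3} = v_{4}  ⟹  sig = ⟨2 | 1⟩
  P = {1,4}:  v_{1} + v_{4} = v_{0}  ⟹  sig = ⟨2 | 1⟩
  P = {2,3}:  v_{2} + v_{3} = v_{0}  ⟹  sig = ⟨2 | 1⟩
  P = {2,5}:  v_{2} + v_{5} = v_{1}  ⟹  sig = ⟨2 | 1⟩
  P = {4,5}:  v_{4} + v_{5} = v_{3}  ⟹  sig = ⟨2 | 1⟩
  P = {2,4}:  v_{2} + v_{4} = 2·v_{0}  ⟹  sig = ⟨2 | 2⟩

so the primitive-relation signature multiset is
    |P|=2: 9 collections, coeffs (), (), (1), (1), (1), (1), (1), (1), (2)


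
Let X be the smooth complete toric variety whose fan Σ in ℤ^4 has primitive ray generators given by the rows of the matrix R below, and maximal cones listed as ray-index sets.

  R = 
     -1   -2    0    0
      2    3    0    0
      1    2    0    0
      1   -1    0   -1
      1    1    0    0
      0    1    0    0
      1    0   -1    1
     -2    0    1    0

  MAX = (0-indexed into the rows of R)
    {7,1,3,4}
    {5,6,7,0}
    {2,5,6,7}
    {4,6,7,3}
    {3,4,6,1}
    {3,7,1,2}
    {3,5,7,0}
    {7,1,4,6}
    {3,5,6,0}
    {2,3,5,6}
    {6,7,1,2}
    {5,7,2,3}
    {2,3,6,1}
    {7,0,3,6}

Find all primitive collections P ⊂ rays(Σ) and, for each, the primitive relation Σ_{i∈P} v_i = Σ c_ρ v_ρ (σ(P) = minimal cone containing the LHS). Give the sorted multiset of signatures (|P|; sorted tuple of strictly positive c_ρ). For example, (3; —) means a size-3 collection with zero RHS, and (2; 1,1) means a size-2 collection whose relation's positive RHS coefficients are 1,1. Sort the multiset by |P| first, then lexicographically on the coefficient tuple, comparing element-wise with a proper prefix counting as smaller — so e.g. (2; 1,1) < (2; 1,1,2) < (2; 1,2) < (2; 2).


Δ(Σ) — 8 vertices, 9 min non-faces:

  P = {0,2}:  v_{0} + v_{2} = 0 — sig = (2; —)
  P = {0,1}:  v_{0} + v_{1} = v_{4} — sig = (2; 1)
  P = {2,4}:  v_{2} + v_{4} = v_{1} — sig = (2; 1)
  P = {4,5}:  v_{4} + v_{5} = v_{2} — sig = (2; 1)
  P = {0,4}:  v_{0} + v_{4} = v_{3} + v_{6} + v_{7} — sig = (2; 1,1,1)
  P = {1,5}:  v_{1} + v_{5} = 2·v_{2} — sig = (2; 2)
  P = {3,5,6,7}:  v_{3} + v_{5} + v_{6} + v_{7} = 0 — sig = (4; —)
  P = {2,3,6,7}:  v_{2} + v_{3} + v_{6} + v_{7} = v_{4} — sig = (4; 1)
  P = {1,3,6,7}:  v_{1} + v_{3} + v_{6} + v_{7} = 2·v_{4} — sig = (4; 2)

Hence PRS(X_Σ) =
[(2; —), (2; 1), (2; 1), (2; 1), (2; 1,1,1), (2; 2), (4; —), (4; 1), (4; 2)]


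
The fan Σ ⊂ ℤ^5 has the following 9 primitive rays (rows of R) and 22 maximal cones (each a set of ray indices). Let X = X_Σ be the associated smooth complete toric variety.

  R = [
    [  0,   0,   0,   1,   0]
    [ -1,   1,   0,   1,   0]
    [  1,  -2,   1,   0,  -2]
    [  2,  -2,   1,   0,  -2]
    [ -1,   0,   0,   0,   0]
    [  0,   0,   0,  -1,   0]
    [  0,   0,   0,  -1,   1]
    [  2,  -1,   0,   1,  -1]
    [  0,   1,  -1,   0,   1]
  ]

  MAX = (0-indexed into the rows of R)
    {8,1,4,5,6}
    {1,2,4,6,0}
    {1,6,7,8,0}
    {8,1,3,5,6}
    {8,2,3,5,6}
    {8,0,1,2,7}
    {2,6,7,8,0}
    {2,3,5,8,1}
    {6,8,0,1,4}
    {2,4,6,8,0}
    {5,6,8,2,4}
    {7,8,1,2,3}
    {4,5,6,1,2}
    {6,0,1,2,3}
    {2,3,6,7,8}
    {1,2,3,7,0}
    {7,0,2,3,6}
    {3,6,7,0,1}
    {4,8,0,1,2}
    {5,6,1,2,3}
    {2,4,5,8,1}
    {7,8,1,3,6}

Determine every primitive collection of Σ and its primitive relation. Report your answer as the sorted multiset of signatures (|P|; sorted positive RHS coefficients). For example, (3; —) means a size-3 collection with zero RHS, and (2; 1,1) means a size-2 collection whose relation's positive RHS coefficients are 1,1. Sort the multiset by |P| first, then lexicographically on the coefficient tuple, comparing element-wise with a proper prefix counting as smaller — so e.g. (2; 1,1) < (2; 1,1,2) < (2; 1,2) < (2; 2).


7 minimal non-faces of Δ(Σ) (on 9 rays):

  {0,5}:  v_{0} + v_{5} = 0  ⇒ sig = (2; —)
  {3,4}:  v_{3} + v_{4} = v_{2}  ⇒ sig = (2; 1)
  {5,7}:  v_{5} + v_{7} = v_{3} + v_{8}  ⇒ sig = (2; 1,1)
  {4,7}:  v_{4} + v_{7} = v_{0} + v_{2} + v_{8}  ⇒ sig = (2; 1,1,1)
  {0,3,8}:  v_{0} + v_{3} + v_{8} = v_{7}  ⇒ sig = (3; 1)
  {1,2,6,8}:  v_{1} + v_{2} + v_{6} + v_{8} = 0  ⇒ sig = (4; —)
  {1,2,6,7}:  v_{1} + v_{2} + v_{6} + v_{7} = v_{0} + v_{3}  ⇒ sig = (4; 1,1)

Hence PRS(X_Σ) =
[(2; —), (2; 1), (2; 1,1), (2; 1,1,1), (3; 1), (4; —), (4; 1,1)]


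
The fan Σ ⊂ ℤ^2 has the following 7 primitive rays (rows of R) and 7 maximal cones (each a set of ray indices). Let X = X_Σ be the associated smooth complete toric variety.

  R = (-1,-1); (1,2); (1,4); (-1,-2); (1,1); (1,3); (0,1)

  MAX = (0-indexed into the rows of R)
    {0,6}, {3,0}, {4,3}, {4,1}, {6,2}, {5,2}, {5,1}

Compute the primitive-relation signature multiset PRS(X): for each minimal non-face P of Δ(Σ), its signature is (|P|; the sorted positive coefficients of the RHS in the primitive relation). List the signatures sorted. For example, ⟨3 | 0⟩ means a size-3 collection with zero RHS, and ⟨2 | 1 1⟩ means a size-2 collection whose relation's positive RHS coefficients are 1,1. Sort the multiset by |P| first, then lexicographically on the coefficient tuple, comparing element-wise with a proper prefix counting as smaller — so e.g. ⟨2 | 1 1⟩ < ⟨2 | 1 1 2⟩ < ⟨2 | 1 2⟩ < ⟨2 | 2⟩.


Primitive collections (14):

  • {0,4}:  v_{0} + v_{4} = 0 — sig = ⟨2 | 0⟩
  • {1,3}:  v_{1} + v_{3} = 0 — sig = ⟨2 | 0⟩
  • {0,1}:  v_{0} + v_{1} = v_{6} — sig = ⟨2 | 1⟩
  • {1,6}:  v_{1} + v_{6} = v_{5} — sig = ⟨2 | 1⟩
  • {3,5}:  v_{3} + v_{5} = v_{6} — sig = ⟨2 | 1⟩
  • {3,6}:  v_{3} + v_{6} = v_{0} — sig = ⟨2 | 1⟩
  • {4,6}:  v_{4} + v_{6} = v_{1} — sig = ⟨2 | 1⟩
  • {5,6}:  v_{5} + v_{6} = v_{2} — sig = ⟨2 | 1⟩
  • {2,4}:  v_{2} + v_{4} = v_{1} + v_{5} — sig = ⟨2 | 1 1⟩
  • {0,5}:  v_{0} + v_{5} = 2·v_{6} — sig = ⟨2 | 2⟩
  • {1,2}:  v_{1} + v_{2} = 2·v_{5} — sig = ⟨2 | 2⟩
  • {2,3}:  v_{2} + v_{3} = 2·v_{6} — sig = ⟨2 | 2⟩
  • {4,5}:  v_{4} + v_{5} = 2·v_{1} — sig = ⟨2 | 2⟩
  • {0,2}:  v_{0} + v_{2} = 3·v_{6} — sig = ⟨2 | 3⟩

so the primitive-relation signature multiset is
    ⟨2 | 0⟩
    ⟨2 | 0⟩
    ⟨2 | 1⟩
    ⟨2 | 1⟩
    ⟨2 | 1⟩
    ⟨2 | 1⟩
    ⟨2 | 1⟩
    ⟨2 | 1⟩
    ⟨2 | 1 1⟩
    ⟨2 | 2⟩
    ⟨2 | 2⟩
    ⟨2 | 2⟩
    ⟨2 | 2⟩
    ⟨2 | 3⟩


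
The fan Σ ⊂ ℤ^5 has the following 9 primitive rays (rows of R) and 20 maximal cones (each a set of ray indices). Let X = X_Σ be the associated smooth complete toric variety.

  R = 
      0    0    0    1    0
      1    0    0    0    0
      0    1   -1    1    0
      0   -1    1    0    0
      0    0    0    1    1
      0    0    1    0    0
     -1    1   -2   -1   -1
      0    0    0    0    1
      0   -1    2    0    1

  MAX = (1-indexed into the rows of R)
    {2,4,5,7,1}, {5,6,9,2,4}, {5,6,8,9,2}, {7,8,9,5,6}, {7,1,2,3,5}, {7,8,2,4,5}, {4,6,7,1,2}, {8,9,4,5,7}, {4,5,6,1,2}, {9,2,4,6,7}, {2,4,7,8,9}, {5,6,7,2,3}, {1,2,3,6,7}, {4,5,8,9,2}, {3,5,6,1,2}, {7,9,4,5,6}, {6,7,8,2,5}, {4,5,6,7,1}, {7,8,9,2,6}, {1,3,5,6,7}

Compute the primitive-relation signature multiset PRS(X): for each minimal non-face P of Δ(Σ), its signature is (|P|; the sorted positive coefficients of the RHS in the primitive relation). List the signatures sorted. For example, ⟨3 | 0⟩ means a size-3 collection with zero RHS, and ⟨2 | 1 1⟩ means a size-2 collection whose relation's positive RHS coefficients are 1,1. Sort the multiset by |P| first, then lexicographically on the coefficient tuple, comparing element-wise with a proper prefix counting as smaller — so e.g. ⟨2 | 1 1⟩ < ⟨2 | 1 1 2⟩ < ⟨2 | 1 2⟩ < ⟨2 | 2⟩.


Primitive collections (9):

  {1,8}:  v_{1} + v_{8} = v_{5}  ⇒ sig = ⟨2 | 1⟩
  {3,4}:  v_{3} + v_{4} = v_{1}  ⇒ sig = ⟨2 | 1⟩
  {3,9}:  v_{3} + v_{9} = v_{5} + v_{6}  ⇒ sig = ⟨2 | 1 1⟩
  {1,9}:  v_{1} + v_{9} = v_{4} + v_{5} + v_{6}  ⇒ sig = ⟨2 | 1 1 1⟩
  {3,8}:  v_{3} + v_{8} = v_{2} + 2·v_{5} + v_{6} + v_{7}  ⇒ sig = ⟨2 | 1 1 1 2⟩
  {4,6,8}:  v_{4} + v_{6} + v_{8} = v_{9}  ⇒ sig = ⟨3 | 1⟩
  {2,5,7,9}:  v_{2} + v_{5} + v_{7} + v_{9} = v_{8}  ⇒ sig = ⟨4 | 1⟩
  {2,4,5,6,7}:  v_{2} + v_{4} + v_{5} + v_{6} + v_{7} = 0  ⇒ sig = ⟨5 | 0⟩
  {1,2,5,6,7}:  v_{1} + v_{2} + v_{5} + v_{6} + v_{7} = v_{3}  ⇒ sig = ⟨5 | 1⟩

Signatures (|P|; sorted positive RHS coefficients), sorted:
{ ⟨2 | 1⟩ ×2,  ⟨2 | 1 1⟩,  ⟨2 | 1 1 1⟩,  ⟨2 | 1 1 1 2⟩,  ⟨3 | 1⟩,  ⟨4 | 1⟩,  ⟨5 | 0⟩,  ⟨5 | 1⟩ }


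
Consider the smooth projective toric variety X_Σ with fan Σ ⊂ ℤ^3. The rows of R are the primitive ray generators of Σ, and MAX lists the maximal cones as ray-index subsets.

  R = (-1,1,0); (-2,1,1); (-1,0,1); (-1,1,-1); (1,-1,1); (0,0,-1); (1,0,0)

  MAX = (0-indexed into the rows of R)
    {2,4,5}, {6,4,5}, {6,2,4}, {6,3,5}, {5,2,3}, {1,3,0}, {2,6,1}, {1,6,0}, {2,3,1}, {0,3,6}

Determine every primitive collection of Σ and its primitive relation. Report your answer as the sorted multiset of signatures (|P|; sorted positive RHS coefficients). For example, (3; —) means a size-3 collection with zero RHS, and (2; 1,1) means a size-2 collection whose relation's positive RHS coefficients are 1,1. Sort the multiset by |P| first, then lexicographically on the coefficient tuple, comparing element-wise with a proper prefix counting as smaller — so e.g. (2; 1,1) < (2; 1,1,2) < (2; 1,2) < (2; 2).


The 9 primitive collections of Σ (r=7, n=3):

  P = {3,4}:  v_{3} + v_{4} = 0  ⇒ sig = (2; —)
  P = {0,2}:  v_{0} + v_{2} = v_{1}  ⇒ sig = (2; 1)
  P = {0,5}:  v_{0} + v_{5} = v_{3}  ⇒ sig = (2; 1)
  P = {0,4}:  v_{0} + v_{4} = v_{2} + v_{6}  ⇒ sig = (2; 1,1)
  P = {1,5}:  v_{1} + v_{5} = v_{2} + v_{3}  ⇒ sig = (2; 1,1)
  P = {1,4}:  v_{1} + v_{4} = 2·v_{2} + v_{6}  ⇒ sig = (2; 1,2)
  P = {2,5,6}:  v_{2} + v_{5} + v_{6} = 0  ⇒ sig = (3; —)
  P = {2,3,6}:  v_{2} + v_{3} + v_{6} = v_{0}  ⇒ sig = (3; 1)
  P = {1,3,6}:  v_{1} + v_{3} + v_{6} = 2·v_{0}  ⇒ sig = (3; 2)

Signatures (|P|; sorted positive RHS coefficients), sorted:
    |P|=2: 6 collections, coeffs (), (1), (1), (1,1), (1,1), (1,2)
    |P|=3: 3 collections, coeffs (), (1), (2)


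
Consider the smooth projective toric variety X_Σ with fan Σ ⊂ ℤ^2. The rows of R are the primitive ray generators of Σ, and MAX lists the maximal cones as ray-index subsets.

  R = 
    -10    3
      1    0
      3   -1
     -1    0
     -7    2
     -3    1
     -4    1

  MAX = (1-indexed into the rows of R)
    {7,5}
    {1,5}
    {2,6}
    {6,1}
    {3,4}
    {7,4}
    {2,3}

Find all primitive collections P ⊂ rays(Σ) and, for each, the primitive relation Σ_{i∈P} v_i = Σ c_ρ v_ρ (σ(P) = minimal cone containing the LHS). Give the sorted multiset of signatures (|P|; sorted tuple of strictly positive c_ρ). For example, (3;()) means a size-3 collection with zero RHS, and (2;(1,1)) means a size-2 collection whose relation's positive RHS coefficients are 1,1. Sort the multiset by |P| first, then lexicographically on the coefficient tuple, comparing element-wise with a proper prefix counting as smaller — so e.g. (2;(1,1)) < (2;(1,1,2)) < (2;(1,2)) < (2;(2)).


Minimal non-faces — 14 found among 7 rays, 7 max cones:

  P={2,4}:  v_{2} + v_{4} = 0  ⟹  sig = (2;())
  P={3,6}:  v_{3} + v_{6} = 0  ⟹  sig = (2;())
  P={1,3}:  v_{1} + v_{3} = v_{5}  ⟹  sig = (2;(1))
  P={2,7}:  v_{2} + v_{7} = v_{6}  ⟹  sig = (2;(1))
  P={3,5}:  v_{3} + v_{5} = v_{7}  ⟹  sig = (2;(1))
  P={3,7}:  v_{3} + v_{7} = v_{4}  ⟹  sig = (2;(1))
  P={4,6}:  v_{4} + v_{6} = v_{7}  ⟹  sig = (2;(1))
  P={5,6}:  v_{5} + v_{6} = v_{1}  ⟹  sig = (2;(1))
  P={6,7}:  v_{6} + v_{7} = v_{5}  ⟹  sig = (2;(1))
  P={1,4}:  v_{1} + v_{4} = v_{5} + v_{7}  ⟹  sig = (2;(1,1))
  P={1,7}:  v_{1} + v_{7} = 2·v_{5}  ⟹  sig = (2;(2))
  P={2,5}:  v_{2} + v_{5} = 2·v_{6}  ⟹  sig = (2;(2))
  P={4,5}:  v_{4} + v_{5} = 2·v_{7}  ⟹  sig = (2;(2))
  P={1,2}:  v_{1} + v_{2} = 3·v_{6}  ⟹  sig = (2;(3))

Sorted signature multiset PRS(X):
[(2;()), (2;()), (2;(1)), (2;(1)), (2;(1)), (2;(1)), (2;(1)), (2;(1)), (2;(1)), (2;(1,1)), (2;(2)), (2;(2)), (2;(2)), (2;(3))]
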